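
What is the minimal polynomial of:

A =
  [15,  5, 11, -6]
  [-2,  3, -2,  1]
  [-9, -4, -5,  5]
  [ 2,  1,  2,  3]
x^2 - 8*x + 16

The characteristic polynomial is χ_A(x) = (x - 4)^4, so the eigenvalues are known. The minimal polynomial is
  m_A(x) = Π_λ (x − λ)^{k_λ}
where k_λ is the size of the *largest* Jordan block for λ (equivalently, the smallest k with (A − λI)^k v = 0 for every generalised eigenvector v of λ).

  λ = 4: largest Jordan block has size 2, contributing (x − 4)^2

So m_A(x) = (x - 4)^2 = x^2 - 8*x + 16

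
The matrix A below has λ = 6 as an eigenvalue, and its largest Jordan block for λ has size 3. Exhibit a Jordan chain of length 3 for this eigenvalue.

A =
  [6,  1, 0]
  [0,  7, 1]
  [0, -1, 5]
A Jordan chain for λ = 6 of length 3:
v_1 = (1, 0, 0)ᵀ
v_2 = (1, 1, -1)ᵀ
v_3 = (0, 1, 0)ᵀ

Let N = A − (6)·I. We want v_3 with N^3 v_3 = 0 but N^2 v_3 ≠ 0; then v_{j-1} := N · v_j for j = 3, …, 2.

Pick v_3 = (0, 1, 0)ᵀ.
Then v_2 = N · v_3 = (1, 1, -1)ᵀ.
Then v_1 = N · v_2 = (1, 0, 0)ᵀ.

Sanity check: (A − (6)·I) v_1 = (0, 0, 0)ᵀ = 0. ✓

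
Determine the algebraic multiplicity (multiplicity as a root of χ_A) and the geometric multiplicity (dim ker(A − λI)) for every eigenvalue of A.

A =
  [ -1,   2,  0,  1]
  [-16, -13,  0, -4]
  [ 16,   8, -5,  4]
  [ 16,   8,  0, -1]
λ = -5: alg = 4, geom = 3

Step 1 — factor the characteristic polynomial to read off the algebraic multiplicities:
  χ_A(x) = (x + 5)^4

Step 2 — compute geometric multiplicities via the rank-nullity identity g(λ) = n − rank(A − λI):
  rank(A − (-5)·I) = 1, so dim ker(A − (-5)·I) = n − 1 = 3

Summary:
  λ = -5: algebraic multiplicity = 4, geometric multiplicity = 3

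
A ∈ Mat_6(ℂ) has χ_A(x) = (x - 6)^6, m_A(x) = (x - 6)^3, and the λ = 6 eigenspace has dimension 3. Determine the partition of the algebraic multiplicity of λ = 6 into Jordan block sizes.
Block sizes for λ = 6: [3, 2, 1]

Step 1 — from the characteristic polynomial, algebraic multiplicity of λ = 6 is 6. From dim ker(A − (6)·I) = 3, there are exactly 3 Jordan blocks for λ = 6.
Step 2 — from the minimal polynomial, the factor (x − 6)^3 tells us the largest block for λ = 6 has size 3.
Step 3 — with total size 6, 3 blocks, and largest block 3, the block sizes (in nonincreasing order) are [3, 2, 1].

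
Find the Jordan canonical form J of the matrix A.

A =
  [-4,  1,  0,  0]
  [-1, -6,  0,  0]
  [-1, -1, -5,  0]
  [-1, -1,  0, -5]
J_2(-5) ⊕ J_1(-5) ⊕ J_1(-5)

The characteristic polynomial is
  det(x·I − A) = x^4 + 20*x^3 + 150*x^2 + 500*x + 625 = (x + 5)^4

Eigenvalues and multiplicities (the geometric multiplicity of λ is n − rank(A − λI), which equals the number of Jordan blocks for λ):
  λ = -5: algebraic multiplicity = 4, geometric multiplicity = 3

Determining the block sizes for each eigenvalue:
  λ = -5: 3 blocks summing to 4 forces exactly one block of size 2 and the rest size 1 → block sizes [2, 1, 1]

Assembling the blocks gives a Jordan form
J =
  [-5,  1,  0,  0]
  [ 0, -5,  0,  0]
  [ 0,  0, -5,  0]
  [ 0,  0,  0, -5]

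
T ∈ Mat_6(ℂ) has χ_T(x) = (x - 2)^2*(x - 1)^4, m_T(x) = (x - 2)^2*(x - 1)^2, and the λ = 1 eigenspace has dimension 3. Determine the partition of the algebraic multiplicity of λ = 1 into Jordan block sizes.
Block sizes for λ = 1: [2, 1, 1]

Step 1 — from the characteristic polynomial, algebraic multiplicity of λ = 1 is 4. From dim ker(T − (1)·I) = 3, there are exactly 3 Jordan blocks for λ = 1.
Step 2 — from the minimal polynomial, the factor (x − 1)^2 tells us the largest block for λ = 1 has size 2.
Step 3 — with total size 4, 3 blocks, and largest block 2, the block sizes (in nonincreasing order) are [2, 1, 1].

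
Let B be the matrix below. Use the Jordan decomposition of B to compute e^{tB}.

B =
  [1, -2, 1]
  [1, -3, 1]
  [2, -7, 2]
e^{tB} =
  [t^2/2 + t + 1, -3*t^2/2 - 2*t, t^2/2 + t]
  [t, 1 - 3*t, t]
  [-t^2/2 + 2*t, 3*t^2/2 - 7*t, -t^2/2 + 2*t + 1]

Strategy: write B = P · J · P⁻¹ where J is a Jordan canonical form, so e^{tB} = P · e^{tJ} · P⁻¹, and e^{tJ} can be computed block-by-block.

B has Jordan form
J =
  [0, 1, 0]
  [0, 0, 1]
  [0, 0, 0]
(up to reordering of blocks).

Per-block formulas:
  For a 3×3 Jordan block J_3(0): exp(t · J_3(0)) = e^(0t)·(I + t·N + (t^2/2)·N^2), where N is the 3×3 nilpotent shift.

After assembling e^{tJ} and conjugating by P, we get:

e^{tB} =
  [t^2/2 + t + 1, -3*t^2/2 - 2*t, t^2/2 + t]
  [t, 1 - 3*t, t]
  [-t^2/2 + 2*t, 3*t^2/2 - 7*t, -t^2/2 + 2*t + 1]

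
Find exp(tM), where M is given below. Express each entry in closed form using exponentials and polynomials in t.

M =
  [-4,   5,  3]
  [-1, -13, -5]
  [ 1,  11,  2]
e^{tM} =
  [-t^2*exp(-5*t)/2 + t*exp(-5*t) + exp(-5*t), -t^2*exp(-5*t) + 5*t*exp(-5*t), -t^2*exp(-5*t)/2 + 3*t*exp(-5*t)]
  [t^2*exp(-5*t) - t*exp(-5*t), 2*t^2*exp(-5*t) - 8*t*exp(-5*t) + exp(-5*t), t^2*exp(-5*t) - 5*t*exp(-5*t)]
  [-3*t^2*exp(-5*t)/2 + t*exp(-5*t), -3*t^2*exp(-5*t) + 11*t*exp(-5*t), -3*t^2*exp(-5*t)/2 + 7*t*exp(-5*t) + exp(-5*t)]

Strategy: write M = P · J · P⁻¹ where J is a Jordan canonical form, so e^{tM} = P · e^{tJ} · P⁻¹, and e^{tJ} can be computed block-by-block.

M has Jordan form
J =
  [-5,  1,  0]
  [ 0, -5,  1]
  [ 0,  0, -5]
(up to reordering of blocks).

Per-block formulas:
  For a 3×3 Jordan block J_3(-5): exp(t · J_3(-5)) = e^(-5t)·(I + t·N + (t^2/2)·N^2), where N is the 3×3 nilpotent shift.

After assembling e^{tJ} and conjugating by P, we get:

e^{tM} =
  [-t^2*exp(-5*t)/2 + t*exp(-5*t) + exp(-5*t), -t^2*exp(-5*t) + 5*t*exp(-5*t), -t^2*exp(-5*t)/2 + 3*t*exp(-5*t)]
  [t^2*exp(-5*t) - t*exp(-5*t), 2*t^2*exp(-5*t) - 8*t*exp(-5*t) + exp(-5*t), t^2*exp(-5*t) - 5*t*exp(-5*t)]
  [-3*t^2*exp(-5*t)/2 + t*exp(-5*t), -3*t^2*exp(-5*t) + 11*t*exp(-5*t), -3*t^2*exp(-5*t)/2 + 7*t*exp(-5*t) + exp(-5*t)]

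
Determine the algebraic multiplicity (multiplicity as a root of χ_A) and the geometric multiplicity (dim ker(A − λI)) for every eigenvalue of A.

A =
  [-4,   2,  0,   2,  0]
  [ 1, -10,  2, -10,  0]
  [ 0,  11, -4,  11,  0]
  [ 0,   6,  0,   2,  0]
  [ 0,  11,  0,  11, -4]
λ = -4: alg = 5, geom = 3

Step 1 — factor the characteristic polynomial to read off the algebraic multiplicities:
  χ_A(x) = (x + 4)^5

Step 2 — compute geometric multiplicities via the rank-nullity identity g(λ) = n − rank(A − λI):
  rank(A − (-4)·I) = 2, so dim ker(A − (-4)·I) = n − 2 = 3

Summary:
  λ = -4: algebraic multiplicity = 5, geometric multiplicity = 3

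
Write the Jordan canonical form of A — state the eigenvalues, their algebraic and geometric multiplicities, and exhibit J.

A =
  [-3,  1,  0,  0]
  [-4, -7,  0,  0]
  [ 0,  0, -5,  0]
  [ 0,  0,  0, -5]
J_2(-5) ⊕ J_1(-5) ⊕ J_1(-5)

The characteristic polynomial is
  det(x·I − A) = x^4 + 20*x^3 + 150*x^2 + 500*x + 625 = (x + 5)^4

Eigenvalues and multiplicities (the geometric multiplicity of λ is n − rank(A − λI), which equals the number of Jordan blocks for λ):
  λ = -5: algebraic multiplicity = 4, geometric multiplicity = 3

Determining the block sizes for each eigenvalue:
  λ = -5: 3 blocks summing to 4 forces exactly one block of size 2 and the rest size 1 → block sizes [2, 1, 1]

Assembling the blocks gives a Jordan form
J =
  [-5,  1,  0,  0]
  [ 0, -5,  0,  0]
  [ 0,  0, -5,  0]
  [ 0,  0,  0, -5]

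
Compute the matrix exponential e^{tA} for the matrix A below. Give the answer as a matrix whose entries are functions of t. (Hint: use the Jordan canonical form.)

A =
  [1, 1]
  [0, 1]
e^{tA} =
  [exp(t), t*exp(t)]
  [0, exp(t)]

Strategy: write A = P · J · P⁻¹ where J is a Jordan canonical form, so e^{tA} = P · e^{tJ} · P⁻¹, and e^{tJ} can be computed block-by-block.

A has Jordan form
J =
  [1, 1]
  [0, 1]
(up to reordering of blocks).

Per-block formulas:
  For a 2×2 Jordan block J_2(1): exp(t · J_2(1)) = e^(1t)·(I + t·N), where N is the 2×2 nilpotent shift.

After assembling e^{tJ} and conjugating by P, we get:

e^{tA} =
  [exp(t), t*exp(t)]
  [0, exp(t)]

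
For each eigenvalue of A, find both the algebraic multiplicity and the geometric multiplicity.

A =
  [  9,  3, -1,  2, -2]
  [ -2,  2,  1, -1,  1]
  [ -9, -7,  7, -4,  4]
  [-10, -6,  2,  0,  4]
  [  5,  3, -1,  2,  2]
λ = 4: alg = 5, geom = 3

Step 1 — factor the characteristic polynomial to read off the algebraic multiplicities:
  χ_A(x) = (x - 4)^5

Step 2 — compute geometric multiplicities via the rank-nullity identity g(λ) = n − rank(A − λI):
  rank(A − (4)·I) = 2, so dim ker(A − (4)·I) = n − 2 = 3

Summary:
  λ = 4: algebraic multiplicity = 5, geometric multiplicity = 3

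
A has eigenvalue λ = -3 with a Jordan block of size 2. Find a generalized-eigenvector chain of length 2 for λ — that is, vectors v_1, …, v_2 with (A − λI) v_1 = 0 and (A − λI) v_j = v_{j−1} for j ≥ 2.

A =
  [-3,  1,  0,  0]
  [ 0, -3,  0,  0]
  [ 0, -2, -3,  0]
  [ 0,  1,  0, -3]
A Jordan chain for λ = -3 of length 2:
v_1 = (1, 0, -2, 1)ᵀ
v_2 = (0, 1, 0, 0)ᵀ

Let N = A − (-3)·I. We want v_2 with N^2 v_2 = 0 but N^1 v_2 ≠ 0; then v_{j-1} := N · v_j for j = 2, …, 2.

Pick v_2 = (0, 1, 0, 0)ᵀ.
Then v_1 = N · v_2 = (1, 0, -2, 1)ᵀ.

Sanity check: (A − (-3)·I) v_1 = (0, 0, 0, 0)ᵀ = 0. ✓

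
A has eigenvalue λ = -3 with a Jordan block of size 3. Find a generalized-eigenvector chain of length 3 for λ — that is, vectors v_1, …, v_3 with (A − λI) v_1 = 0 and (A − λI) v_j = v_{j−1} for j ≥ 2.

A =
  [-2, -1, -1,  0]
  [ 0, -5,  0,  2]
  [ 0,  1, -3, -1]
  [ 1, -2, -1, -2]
A Jordan chain for λ = -3 of length 3:
v_1 = (1, 2, -1, 2)ᵀ
v_2 = (1, 0, 0, 1)ᵀ
v_3 = (1, 0, 0, 0)ᵀ

Let N = A − (-3)·I. We want v_3 with N^3 v_3 = 0 but N^2 v_3 ≠ 0; then v_{j-1} := N · v_j for j = 3, …, 2.

Pick v_3 = (1, 0, 0, 0)ᵀ.
Then v_2 = N · v_3 = (1, 0, 0, 1)ᵀ.
Then v_1 = N · v_2 = (1, 2, -1, 2)ᵀ.

Sanity check: (A − (-3)·I) v_1 = (0, 0, 0, 0)ᵀ = 0. ✓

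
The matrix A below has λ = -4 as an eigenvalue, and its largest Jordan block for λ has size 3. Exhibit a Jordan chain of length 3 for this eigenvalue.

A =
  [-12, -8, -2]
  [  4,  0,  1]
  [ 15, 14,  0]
A Jordan chain for λ = -4 of length 3:
v_1 = (2, -1, -4)ᵀ
v_2 = (-8, 4, 15)ᵀ
v_3 = (1, 0, 0)ᵀ

Let N = A − (-4)·I. We want v_3 with N^3 v_3 = 0 but N^2 v_3 ≠ 0; then v_{j-1} := N · v_j for j = 3, …, 2.

Pick v_3 = (1, 0, 0)ᵀ.
Then v_2 = N · v_3 = (-8, 4, 15)ᵀ.
Then v_1 = N · v_2 = (2, -1, -4)ᵀ.

Sanity check: (A − (-4)·I) v_1 = (0, 0, 0)ᵀ = 0. ✓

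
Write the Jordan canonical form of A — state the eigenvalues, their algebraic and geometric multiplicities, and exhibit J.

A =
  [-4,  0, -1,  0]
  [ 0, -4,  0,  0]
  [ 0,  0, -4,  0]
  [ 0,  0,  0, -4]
J_2(-4) ⊕ J_1(-4) ⊕ J_1(-4)

The characteristic polynomial is
  det(x·I − A) = x^4 + 16*x^3 + 96*x^2 + 256*x + 256 = (x + 4)^4

Eigenvalues and multiplicities (the geometric multiplicity of λ is n − rank(A − λI), which equals the number of Jordan blocks for λ):
  λ = -4: algebraic multiplicity = 4, geometric multiplicity = 3

Determining the block sizes for each eigenvalue:
  λ = -4: 3 blocks summing to 4 forces exactly one block of size 2 and the rest size 1 → block sizes [2, 1, 1]

Assembling the blocks gives a Jordan form
J =
  [-4,  1,  0,  0]
  [ 0, -4,  0,  0]
  [ 0,  0, -4,  0]
  [ 0,  0,  0, -4]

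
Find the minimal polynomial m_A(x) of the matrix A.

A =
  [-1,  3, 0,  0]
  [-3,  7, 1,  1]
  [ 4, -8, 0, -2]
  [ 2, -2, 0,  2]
x^3 - 6*x^2 + 12*x - 8

The characteristic polynomial is χ_A(x) = (x - 2)^4, so the eigenvalues are known. The minimal polynomial is
  m_A(x) = Π_λ (x − λ)^{k_λ}
where k_λ is the size of the *largest* Jordan block for λ (equivalently, the smallest k with (A − λI)^k v = 0 for every generalised eigenvector v of λ).

  λ = 2: largest Jordan block has size 3, contributing (x − 2)^3

So m_A(x) = (x - 2)^3 = x^3 - 6*x^2 + 12*x - 8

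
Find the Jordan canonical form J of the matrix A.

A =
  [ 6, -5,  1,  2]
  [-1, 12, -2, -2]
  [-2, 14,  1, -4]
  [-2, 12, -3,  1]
J_3(5) ⊕ J_1(5)

The characteristic polynomial is
  det(x·I − A) = x^4 - 20*x^3 + 150*x^2 - 500*x + 625 = (x - 5)^4

Eigenvalues and multiplicities (the geometric multiplicity of λ is n − rank(A − λI), which equals the number of Jordan blocks for λ):
  λ = 5: algebraic multiplicity = 4, geometric multiplicity = 2

Determining the block sizes for each eigenvalue:
  λ = 5: with am = 4 and gm = 2, the partition is not yet determined (e.g. several partitions of 4 into 2 parts exist). Let N = A − (5)·I. Computing rank(N^1) = 2, rank(N^2) = 1, rank(N^3) = 0; the number of blocks of size ≥ j is rank(N^{j−1}) − rank(N^j), giving [2, 1, 1]. So we have 1 block(s) of size 3, 1 block(s) of size 1 → block sizes [3, 1]

Assembling the blocks gives a Jordan form
J =
  [5, 1, 0, 0]
  [0, 5, 1, 0]
  [0, 0, 5, 0]
  [0, 0, 0, 5]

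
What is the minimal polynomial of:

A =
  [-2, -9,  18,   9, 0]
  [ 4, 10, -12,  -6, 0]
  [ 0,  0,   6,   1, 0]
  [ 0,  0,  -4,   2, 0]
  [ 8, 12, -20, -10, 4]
x^2 - 8*x + 16

The characteristic polynomial is χ_A(x) = (x - 4)^5, so the eigenvalues are known. The minimal polynomial is
  m_A(x) = Π_λ (x − λ)^{k_λ}
where k_λ is the size of the *largest* Jordan block for λ (equivalently, the smallest k with (A − λI)^k v = 0 for every generalised eigenvector v of λ).

  λ = 4: largest Jordan block has size 2, contributing (x − 4)^2

So m_A(x) = (x - 4)^2 = x^2 - 8*x + 16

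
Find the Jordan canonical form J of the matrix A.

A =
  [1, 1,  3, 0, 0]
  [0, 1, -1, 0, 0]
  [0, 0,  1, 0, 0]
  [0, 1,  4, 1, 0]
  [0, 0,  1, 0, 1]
J_3(1) ⊕ J_1(1) ⊕ J_1(1)

The characteristic polynomial is
  det(x·I − A) = x^5 - 5*x^4 + 10*x^3 - 10*x^2 + 5*x - 1 = (x - 1)^5

Eigenvalues and multiplicities (the geometric multiplicity of λ is n − rank(A − λI), which equals the number of Jordan blocks for λ):
  λ = 1: algebraic multiplicity = 5, geometric multiplicity = 3

Determining the block sizes for each eigenvalue:
  λ = 1: with am = 5 and gm = 3, the partition is not yet determined (e.g. several partitions of 5 into 3 parts exist). Let N = A − (1)·I. Computing rank(N^1) = 2, rank(N^2) = 1, rank(N^3) = 0; the number of blocks of size ≥ j is rank(N^{j−1}) − rank(N^j), giving [3, 1, 1]. So we have 1 block(s) of size 3, 2 block(s) of size 1 → block sizes [3, 1, 1]

Assembling the blocks gives a Jordan form
J =
  [1, 1, 0, 0, 0]
  [0, 1, 1, 0, 0]
  [0, 0, 1, 0, 0]
  [0, 0, 0, 1, 0]
  [0, 0, 0, 0, 1]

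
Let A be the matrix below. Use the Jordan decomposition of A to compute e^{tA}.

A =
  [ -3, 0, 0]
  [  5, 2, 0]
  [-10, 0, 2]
e^{tA} =
  [exp(-3*t), 0, 0]
  [exp(2*t) - exp(-3*t), exp(2*t), 0]
  [-2*exp(2*t) + 2*exp(-3*t), 0, exp(2*t)]

Strategy: write A = P · J · P⁻¹ where J is a Jordan canonical form, so e^{tA} = P · e^{tJ} · P⁻¹, and e^{tJ} can be computed block-by-block.

A has Jordan form
J =
  [-3, 0, 0]
  [ 0, 2, 0]
  [ 0, 0, 2]
(up to reordering of blocks).

Per-block formulas:
  For a 1×1 block at λ = 2: exp(t · [2]) = [e^(2t)].
  For a 1×1 block at λ = -3: exp(t · [-3]) = [e^(-3t)].

After assembling e^{tJ} and conjugating by P, we get:

e^{tA} =
  [exp(-3*t), 0, 0]
  [exp(2*t) - exp(-3*t), exp(2*t), 0]
  [-2*exp(2*t) + 2*exp(-3*t), 0, exp(2*t)]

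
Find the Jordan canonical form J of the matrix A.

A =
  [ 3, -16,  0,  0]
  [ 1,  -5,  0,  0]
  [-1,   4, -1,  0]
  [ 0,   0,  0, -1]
J_2(-1) ⊕ J_1(-1) ⊕ J_1(-1)

The characteristic polynomial is
  det(x·I − A) = x^4 + 4*x^3 + 6*x^2 + 4*x + 1 = (x + 1)^4

Eigenvalues and multiplicities (the geometric multiplicity of λ is n − rank(A − λI), which equals the number of Jordan blocks for λ):
  λ = -1: algebraic multiplicity = 4, geometric multiplicity = 3

Determining the block sizes for each eigenvalue:
  λ = -1: 3 blocks summing to 4 forces exactly one block of size 2 and the rest size 1 → block sizes [2, 1, 1]

Assembling the blocks gives a Jordan form
J =
  [-1,  1,  0,  0]
  [ 0, -1,  0,  0]
  [ 0,  0, -1,  0]
  [ 0,  0,  0, -1]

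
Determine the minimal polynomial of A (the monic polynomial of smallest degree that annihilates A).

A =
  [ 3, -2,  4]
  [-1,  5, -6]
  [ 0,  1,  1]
x^3 - 9*x^2 + 27*x - 27

The characteristic polynomial is χ_A(x) = (x - 3)^3, so the eigenvalues are known. The minimal polynomial is
  m_A(x) = Π_λ (x − λ)^{k_λ}
where k_λ is the size of the *largest* Jordan block for λ (equivalently, the smallest k with (A − λI)^k v = 0 for every generalised eigenvector v of λ).

  λ = 3: largest Jordan block has size 3, contributing (x − 3)^3

So m_A(x) = (x - 3)^3 = x^3 - 9*x^2 + 27*x - 27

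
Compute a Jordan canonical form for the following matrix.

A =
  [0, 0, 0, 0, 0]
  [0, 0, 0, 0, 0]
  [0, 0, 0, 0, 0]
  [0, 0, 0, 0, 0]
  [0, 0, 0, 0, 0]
J_1(0) ⊕ J_1(0) ⊕ J_1(0) ⊕ J_1(0) ⊕ J_1(0)

The characteristic polynomial is
  det(x·I − A) = x^5

Eigenvalues and multiplicities (the geometric multiplicity of λ is n − rank(A − λI), which equals the number of Jordan blocks for λ):
  λ = 0: algebraic multiplicity = 5, geometric multiplicity = 5

Determining the block sizes for each eigenvalue:
  λ = 0: gm = am = 5, so every block has size 1 → block sizes [1, 1, 1, 1, 1]

Assembling the blocks gives a Jordan form
J =
  [0, 0, 0, 0, 0]
  [0, 0, 0, 0, 0]
  [0, 0, 0, 0, 0]
  [0, 0, 0, 0, 0]
  [0, 0, 0, 0, 0]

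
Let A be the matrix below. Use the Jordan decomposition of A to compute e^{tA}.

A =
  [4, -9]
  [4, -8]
e^{tA} =
  [6*t*exp(-2*t) + exp(-2*t), -9*t*exp(-2*t)]
  [4*t*exp(-2*t), -6*t*exp(-2*t) + exp(-2*t)]

Strategy: write A = P · J · P⁻¹ where J is a Jordan canonical form, so e^{tA} = P · e^{tJ} · P⁻¹, and e^{tJ} can be computed block-by-block.

A has Jordan form
J =
  [-2,  1]
  [ 0, -2]
(up to reordering of blocks).

Per-block formulas:
  For a 2×2 Jordan block J_2(-2): exp(t · J_2(-2)) = e^(-2t)·(I + t·N), where N is the 2×2 nilpotent shift.

After assembling e^{tJ} and conjugating by P, we get:

e^{tA} =
  [6*t*exp(-2*t) + exp(-2*t), -9*t*exp(-2*t)]
  [4*t*exp(-2*t), -6*t*exp(-2*t) + exp(-2*t)]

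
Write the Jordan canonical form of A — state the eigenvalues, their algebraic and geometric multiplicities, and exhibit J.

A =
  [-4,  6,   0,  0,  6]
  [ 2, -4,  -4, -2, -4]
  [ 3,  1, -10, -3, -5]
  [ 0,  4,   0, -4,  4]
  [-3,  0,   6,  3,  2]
J_3(-4) ⊕ J_1(-4) ⊕ J_1(-4)

The characteristic polynomial is
  det(x·I − A) = x^5 + 20*x^4 + 160*x^3 + 640*x^2 + 1280*x + 1024 = (x + 4)^5

Eigenvalues and multiplicities (the geometric multiplicity of λ is n − rank(A − λI), which equals the number of Jordan blocks for λ):
  λ = -4: algebraic multiplicity = 5, geometric multiplicity = 3

Determining the block sizes for each eigenvalue:
  λ = -4: with am = 5 and gm = 3, the partition is not yet determined (e.g. several partitions of 5 into 3 parts exist). Let N = A − (-4)·I. Computing rank(N^1) = 2, rank(N^2) = 1, rank(N^3) = 0; the number of blocks of size ≥ j is rank(N^{j−1}) − rank(N^j), giving [3, 1, 1]. So we have 1 block(s) of size 3, 2 block(s) of size 1 → block sizes [3, 1, 1]

Assembling the blocks gives a Jordan form
J =
  [-4,  1,  0,  0,  0]
  [ 0, -4,  1,  0,  0]
  [ 0,  0, -4,  0,  0]
  [ 0,  0,  0, -4,  0]
  [ 0,  0,  0,  0, -4]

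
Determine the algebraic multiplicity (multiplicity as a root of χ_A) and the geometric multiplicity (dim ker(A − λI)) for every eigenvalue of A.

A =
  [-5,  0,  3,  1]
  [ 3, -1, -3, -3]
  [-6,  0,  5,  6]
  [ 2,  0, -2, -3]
λ = -1: alg = 4, geom = 2

Step 1 — factor the characteristic polynomial to read off the algebraic multiplicities:
  χ_A(x) = (x + 1)^4

Step 2 — compute geometric multiplicities via the rank-nullity identity g(λ) = n − rank(A − λI):
  rank(A − (-1)·I) = 2, so dim ker(A − (-1)·I) = n − 2 = 2

Summary:
  λ = -1: algebraic multiplicity = 4, geometric multiplicity = 2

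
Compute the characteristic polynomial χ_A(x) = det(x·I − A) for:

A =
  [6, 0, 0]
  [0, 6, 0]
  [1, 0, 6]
x^3 - 18*x^2 + 108*x - 216

Expanding det(x·I − A) (e.g. by cofactor expansion or by noting that A is similar to its Jordan form J, which has the same characteristic polynomial as A) gives
  χ_A(x) = x^3 - 18*x^2 + 108*x - 216
which factors as (x - 6)^3. The eigenvalues (with algebraic multiplicities) are λ = 6 with multiplicity 3.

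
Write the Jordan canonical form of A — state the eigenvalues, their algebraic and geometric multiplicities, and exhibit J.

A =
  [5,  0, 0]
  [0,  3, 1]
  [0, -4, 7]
J_2(5) ⊕ J_1(5)

The characteristic polynomial is
  det(x·I − A) = x^3 - 15*x^2 + 75*x - 125 = (x - 5)^3

Eigenvalues and multiplicities (the geometric multiplicity of λ is n − rank(A − λI), which equals the number of Jordan blocks for λ):
  λ = 5: algebraic multiplicity = 3, geometric multiplicity = 2

Determining the block sizes for each eigenvalue:
  λ = 5: 2 blocks summing to 3 forces exactly one block of size 2 and the rest size 1 → block sizes [2, 1]

Assembling the blocks gives a Jordan form
J =
  [5, 1, 0]
  [0, 5, 0]
  [0, 0, 5]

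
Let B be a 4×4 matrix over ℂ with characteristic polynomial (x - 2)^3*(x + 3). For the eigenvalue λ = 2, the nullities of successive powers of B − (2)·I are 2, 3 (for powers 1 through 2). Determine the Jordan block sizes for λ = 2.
Block sizes for λ = 2: [2, 1]

From the dimensions of kernels of powers, the number of Jordan blocks of size at least j is d_j − d_{j−1} where d_j = dim ker(N^j) (with d_0 = 0). Computing the differences gives [2, 1].
The number of blocks of size exactly k is (#blocks of size ≥ k) − (#blocks of size ≥ k + 1), so the partition is: 1 block(s) of size 1, 1 block(s) of size 2.
In nonincreasing order the block sizes are [2, 1].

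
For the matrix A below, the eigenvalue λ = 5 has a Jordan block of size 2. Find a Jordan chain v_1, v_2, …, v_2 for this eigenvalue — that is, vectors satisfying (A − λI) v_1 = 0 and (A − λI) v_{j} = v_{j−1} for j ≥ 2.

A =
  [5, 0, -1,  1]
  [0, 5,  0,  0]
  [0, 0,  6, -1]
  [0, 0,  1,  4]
A Jordan chain for λ = 5 of length 2:
v_1 = (-1, 0, 1, 1)ᵀ
v_2 = (0, 0, 1, 0)ᵀ

Let N = A − (5)·I. We want v_2 with N^2 v_2 = 0 but N^1 v_2 ≠ 0; then v_{j-1} := N · v_j for j = 2, …, 2.

Pick v_2 = (0, 0, 1, 0)ᵀ.
Then v_1 = N · v_2 = (-1, 0, 1, 1)ᵀ.

Sanity check: (A − (5)·I) v_1 = (0, 0, 0, 0)ᵀ = 0. ✓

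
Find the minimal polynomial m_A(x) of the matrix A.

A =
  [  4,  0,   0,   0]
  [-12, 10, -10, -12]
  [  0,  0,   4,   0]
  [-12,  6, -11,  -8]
x^3 - 6*x^2 + 32

The characteristic polynomial is χ_A(x) = (x - 4)^3*(x + 2), so the eigenvalues are known. The minimal polynomial is
  m_A(x) = Π_λ (x − λ)^{k_λ}
where k_λ is the size of the *largest* Jordan block for λ (equivalently, the smallest k with (A − λI)^k v = 0 for every generalised eigenvector v of λ).

  λ = -2: largest Jordan block has size 1, contributing (x + 2)
  λ = 4: largest Jordan block has size 2, contributing (x − 4)^2

So m_A(x) = (x - 4)^2*(x + 2) = x^3 - 6*x^2 + 32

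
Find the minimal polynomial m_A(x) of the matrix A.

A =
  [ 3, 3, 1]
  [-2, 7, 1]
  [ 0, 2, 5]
x^3 - 15*x^2 + 75*x - 125

The characteristic polynomial is χ_A(x) = (x - 5)^3, so the eigenvalues are known. The minimal polynomial is
  m_A(x) = Π_λ (x − λ)^{k_λ}
where k_λ is the size of the *largest* Jordan block for λ (equivalently, the smallest k with (A − λI)^k v = 0 for every generalised eigenvector v of λ).

  λ = 5: largest Jordan block has size 3, contributing (x − 5)^3

So m_A(x) = (x - 5)^3 = x^3 - 15*x^2 + 75*x - 125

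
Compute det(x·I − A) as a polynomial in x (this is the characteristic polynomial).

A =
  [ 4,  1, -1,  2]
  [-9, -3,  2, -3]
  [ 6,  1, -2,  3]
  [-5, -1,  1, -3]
x^4 + 4*x^3 + 6*x^2 + 4*x + 1

Expanding det(x·I − A) (e.g. by cofactor expansion or by noting that A is similar to its Jordan form J, which has the same characteristic polynomial as A) gives
  χ_A(x) = x^4 + 4*x^3 + 6*x^2 + 4*x + 1
which factors as (x + 1)^4. The eigenvalues (with algebraic multiplicities) are λ = -1 with multiplicity 4.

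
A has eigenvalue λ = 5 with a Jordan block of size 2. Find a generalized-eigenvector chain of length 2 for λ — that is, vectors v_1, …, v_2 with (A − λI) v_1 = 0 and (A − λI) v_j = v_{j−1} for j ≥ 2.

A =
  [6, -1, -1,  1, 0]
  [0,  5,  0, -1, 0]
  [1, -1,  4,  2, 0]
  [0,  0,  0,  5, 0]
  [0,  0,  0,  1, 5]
A Jordan chain for λ = 5 of length 2:
v_1 = (1, 0, 1, 0, 0)ᵀ
v_2 = (1, 0, 0, 0, 0)ᵀ

Let N = A − (5)·I. We want v_2 with N^2 v_2 = 0 but N^1 v_2 ≠ 0; then v_{j-1} := N · v_j for j = 2, …, 2.

Pick v_2 = (1, 0, 0, 0, 0)ᵀ.
Then v_1 = N · v_2 = (1, 0, 1, 0, 0)ᵀ.

Sanity check: (A − (5)·I) v_1 = (0, 0, 0, 0, 0)ᵀ = 0. ✓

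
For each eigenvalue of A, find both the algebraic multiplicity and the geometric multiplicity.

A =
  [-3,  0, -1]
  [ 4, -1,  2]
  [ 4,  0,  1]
λ = -1: alg = 3, geom = 2

Step 1 — factor the characteristic polynomial to read off the algebraic multiplicities:
  χ_A(x) = (x + 1)^3

Step 2 — compute geometric multiplicities via the rank-nullity identity g(λ) = n − rank(A − λI):
  rank(A − (-1)·I) = 1, so dim ker(A − (-1)·I) = n − 1 = 2

Summary:
  λ = -1: algebraic multiplicity = 3, geometric multiplicity = 2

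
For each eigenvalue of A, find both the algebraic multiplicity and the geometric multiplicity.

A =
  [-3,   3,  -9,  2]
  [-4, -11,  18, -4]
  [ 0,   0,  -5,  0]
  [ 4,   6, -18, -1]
λ = -5: alg = 4, geom = 3

Step 1 — factor the characteristic polynomial to read off the algebraic multiplicities:
  χ_A(x) = (x + 5)^4

Step 2 — compute geometric multiplicities via the rank-nullity identity g(λ) = n − rank(A − λI):
  rank(A − (-5)·I) = 1, so dim ker(A − (-5)·I) = n − 1 = 3

Summary:
  λ = -5: algebraic multiplicity = 4, geometric multiplicity = 3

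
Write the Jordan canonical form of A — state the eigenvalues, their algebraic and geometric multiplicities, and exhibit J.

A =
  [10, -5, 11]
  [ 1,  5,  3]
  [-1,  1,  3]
J_3(6)

The characteristic polynomial is
  det(x·I − A) = x^3 - 18*x^2 + 108*x - 216 = (x - 6)^3

Eigenvalues and multiplicities (the geometric multiplicity of λ is n − rank(A − λI), which equals the number of Jordan blocks for λ):
  λ = 6: algebraic multiplicity = 3, geometric multiplicity = 1

Determining the block sizes for each eigenvalue:
  λ = 6: one block (gm = 1), so the single block has size am = 3 → block sizes [3]

Assembling the blocks gives a Jordan form
J =
  [6, 1, 0]
  [0, 6, 1]
  [0, 0, 6]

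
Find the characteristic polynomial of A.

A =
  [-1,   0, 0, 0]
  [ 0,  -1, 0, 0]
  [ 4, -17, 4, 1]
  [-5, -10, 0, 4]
x^4 - 6*x^3 + x^2 + 24*x + 16

Expanding det(x·I − A) (e.g. by cofactor expansion or by noting that A is similar to its Jordan form J, which has the same characteristic polynomial as A) gives
  χ_A(x) = x^4 - 6*x^3 + x^2 + 24*x + 16
which factors as (x - 4)^2*(x + 1)^2. The eigenvalues (with algebraic multiplicities) are λ = -1 with multiplicity 2, λ = 4 with multiplicity 2.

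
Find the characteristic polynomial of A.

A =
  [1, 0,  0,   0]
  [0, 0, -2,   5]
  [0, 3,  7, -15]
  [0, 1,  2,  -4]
x^4 - 4*x^3 + 6*x^2 - 4*x + 1

Expanding det(x·I − A) (e.g. by cofactor expansion or by noting that A is similar to its Jordan form J, which has the same characteristic polynomial as A) gives
  χ_A(x) = x^4 - 4*x^3 + 6*x^2 - 4*x + 1
which factors as (x - 1)^4. The eigenvalues (with algebraic multiplicities) are λ = 1 with multiplicity 4.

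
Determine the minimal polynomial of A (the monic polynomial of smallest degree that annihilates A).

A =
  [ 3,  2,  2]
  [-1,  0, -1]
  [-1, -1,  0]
x^2 - 2*x + 1

The characteristic polynomial is χ_A(x) = (x - 1)^3, so the eigenvalues are known. The minimal polynomial is
  m_A(x) = Π_λ (x − λ)^{k_λ}
where k_λ is the size of the *largest* Jordan block for λ (equivalently, the smallest k with (A − λI)^k v = 0 for every generalised eigenvector v of λ).

  λ = 1: largest Jordan block has size 2, contributing (x − 1)^2

So m_A(x) = (x - 1)^2 = x^2 - 2*x + 1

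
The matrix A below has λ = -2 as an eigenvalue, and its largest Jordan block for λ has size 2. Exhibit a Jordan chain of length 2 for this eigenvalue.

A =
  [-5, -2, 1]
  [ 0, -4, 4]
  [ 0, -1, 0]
A Jordan chain for λ = -2 of length 2:
v_1 = (-1, 2, 1)ᵀ
v_2 = (1, -1, 0)ᵀ

Let N = A − (-2)·I. We want v_2 with N^2 v_2 = 0 but N^1 v_2 ≠ 0; then v_{j-1} := N · v_j for j = 2, …, 2.

Pick v_2 = (1, -1, 0)ᵀ.
Then v_1 = N · v_2 = (-1, 2, 1)ᵀ.

Sanity check: (A − (-2)·I) v_1 = (0, 0, 0)ᵀ = 0. ✓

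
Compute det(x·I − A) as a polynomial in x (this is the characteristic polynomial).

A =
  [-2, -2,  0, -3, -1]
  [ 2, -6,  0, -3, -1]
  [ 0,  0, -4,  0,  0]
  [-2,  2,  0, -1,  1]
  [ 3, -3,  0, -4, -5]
x^5 + 18*x^4 + 129*x^3 + 460*x^2 + 816*x + 576

Expanding det(x·I − A) (e.g. by cofactor expansion or by noting that A is similar to its Jordan form J, which has the same characteristic polynomial as A) gives
  χ_A(x) = x^5 + 18*x^4 + 129*x^3 + 460*x^2 + 816*x + 576
which factors as (x + 3)^2*(x + 4)^3. The eigenvalues (with algebraic multiplicities) are λ = -4 with multiplicity 3, λ = -3 with multiplicity 2.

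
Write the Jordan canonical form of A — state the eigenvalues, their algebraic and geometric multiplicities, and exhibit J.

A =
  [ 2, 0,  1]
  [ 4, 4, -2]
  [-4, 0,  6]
J_2(4) ⊕ J_1(4)

The characteristic polynomial is
  det(x·I − A) = x^3 - 12*x^2 + 48*x - 64 = (x - 4)^3

Eigenvalues and multiplicities (the geometric multiplicity of λ is n − rank(A − λI), which equals the number of Jordan blocks for λ):
  λ = 4: algebraic multiplicity = 3, geometric multiplicity = 2

Determining the block sizes for each eigenvalue:
  λ = 4: 2 blocks summing to 3 forces exactly one block of size 2 and the rest size 1 → block sizes [2, 1]

Assembling the blocks gives a Jordan form
J =
  [4, 1, 0]
  [0, 4, 0]
  [0, 0, 4]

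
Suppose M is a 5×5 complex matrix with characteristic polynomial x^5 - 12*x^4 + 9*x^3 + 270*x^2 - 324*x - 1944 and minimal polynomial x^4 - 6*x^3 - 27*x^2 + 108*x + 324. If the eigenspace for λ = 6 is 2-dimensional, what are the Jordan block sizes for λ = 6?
Block sizes for λ = 6: [2, 1]

Step 1 — from the characteristic polynomial, algebraic multiplicity of λ = 6 is 3. From dim ker(M − (6)·I) = 2, there are exactly 2 Jordan blocks for λ = 6.
Step 2 — from the minimal polynomial, the factor (x − 6)^2 tells us the largest block for λ = 6 has size 2.
Step 3 — with total size 3, 2 blocks, and largest block 2, the block sizes (in nonincreasing order) are [2, 1].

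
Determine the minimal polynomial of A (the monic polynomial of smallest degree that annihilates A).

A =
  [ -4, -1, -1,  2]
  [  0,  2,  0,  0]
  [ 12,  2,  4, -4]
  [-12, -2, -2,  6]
x^2 - 4*x + 4

The characteristic polynomial is χ_A(x) = (x - 2)^4, so the eigenvalues are known. The minimal polynomial is
  m_A(x) = Π_λ (x − λ)^{k_λ}
where k_λ is the size of the *largest* Jordan block for λ (equivalently, the smallest k with (A − λI)^k v = 0 for every generalised eigenvector v of λ).

  λ = 2: largest Jordan block has size 2, contributing (x − 2)^2

So m_A(x) = (x - 2)^2 = x^2 - 4*x + 4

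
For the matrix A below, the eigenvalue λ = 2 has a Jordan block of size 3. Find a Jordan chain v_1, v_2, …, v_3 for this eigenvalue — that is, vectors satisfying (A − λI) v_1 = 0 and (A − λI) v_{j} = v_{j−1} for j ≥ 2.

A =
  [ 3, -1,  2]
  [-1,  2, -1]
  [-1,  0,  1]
A Jordan chain for λ = 2 of length 3:
v_1 = (-1, 1, 1)ᵀ
v_2 = (-1, 0, 0)ᵀ
v_3 = (0, 1, 0)ᵀ

Let N = A − (2)·I. We want v_3 with N^3 v_3 = 0 but N^2 v_3 ≠ 0; then v_{j-1} := N · v_j for j = 3, …, 2.

Pick v_3 = (0, 1, 0)ᵀ.
Then v_2 = N · v_3 = (-1, 0, 0)ᵀ.
Then v_1 = N · v_2 = (-1, 1, 1)ᵀ.

Sanity check: (A − (2)·I) v_1 = (0, 0, 0)ᵀ = 0. ✓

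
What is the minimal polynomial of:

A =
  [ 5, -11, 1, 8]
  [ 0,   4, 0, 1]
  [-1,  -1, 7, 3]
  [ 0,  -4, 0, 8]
x^2 - 12*x + 36

The characteristic polynomial is χ_A(x) = (x - 6)^4, so the eigenvalues are known. The minimal polynomial is
  m_A(x) = Π_λ (x − λ)^{k_λ}
where k_λ is the size of the *largest* Jordan block for λ (equivalently, the smallest k with (A − λI)^k v = 0 for every generalised eigenvector v of λ).

  λ = 6: largest Jordan block has size 2, contributing (x − 6)^2

So m_A(x) = (x - 6)^2 = x^2 - 12*x + 36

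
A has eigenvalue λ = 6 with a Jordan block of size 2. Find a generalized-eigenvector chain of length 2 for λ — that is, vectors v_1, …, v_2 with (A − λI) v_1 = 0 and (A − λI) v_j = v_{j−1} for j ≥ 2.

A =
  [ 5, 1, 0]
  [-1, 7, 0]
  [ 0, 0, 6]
A Jordan chain for λ = 6 of length 2:
v_1 = (-1, -1, 0)ᵀ
v_2 = (1, 0, 0)ᵀ

Let N = A − (6)·I. We want v_2 with N^2 v_2 = 0 but N^1 v_2 ≠ 0; then v_{j-1} := N · v_j for j = 2, …, 2.

Pick v_2 = (1, 0, 0)ᵀ.
Then v_1 = N · v_2 = (-1, -1, 0)ᵀ.

Sanity check: (A − (6)·I) v_1 = (0, 0, 0)ᵀ = 0. ✓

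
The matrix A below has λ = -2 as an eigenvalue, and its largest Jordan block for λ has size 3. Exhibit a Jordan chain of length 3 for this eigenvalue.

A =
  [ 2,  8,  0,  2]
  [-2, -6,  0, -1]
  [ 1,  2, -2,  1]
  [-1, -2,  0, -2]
A Jordan chain for λ = -2 of length 3:
v_1 = (-2, 1, -1, 0)ᵀ
v_2 = (4, -2, 1, -1)ᵀ
v_3 = (1, 0, 0, 0)ᵀ

Let N = A − (-2)·I. We want v_3 with N^3 v_3 = 0 but N^2 v_3 ≠ 0; then v_{j-1} := N · v_j for j = 3, …, 2.

Pick v_3 = (1, 0, 0, 0)ᵀ.
Then v_2 = N · v_3 = (4, -2, 1, -1)ᵀ.
Then v_1 = N · v_2 = (-2, 1, -1, 0)ᵀ.

Sanity check: (A − (-2)·I) v_1 = (0, 0, 0, 0)ᵀ = 0. ✓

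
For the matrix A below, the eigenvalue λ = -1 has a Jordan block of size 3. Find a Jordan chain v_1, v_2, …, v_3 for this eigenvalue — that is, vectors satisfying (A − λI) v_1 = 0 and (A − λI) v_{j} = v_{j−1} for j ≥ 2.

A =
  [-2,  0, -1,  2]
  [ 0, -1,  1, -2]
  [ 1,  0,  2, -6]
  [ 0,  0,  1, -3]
A Jordan chain for λ = -1 of length 3:
v_1 = (0, 1, 2, 1)ᵀ
v_2 = (-1, 0, 1, 0)ᵀ
v_3 = (1, 0, 0, 0)ᵀ

Let N = A − (-1)·I. We want v_3 with N^3 v_3 = 0 but N^2 v_3 ≠ 0; then v_{j-1} := N · v_j for j = 3, …, 2.

Pick v_3 = (1, 0, 0, 0)ᵀ.
Then v_2 = N · v_3 = (-1, 0, 1, 0)ᵀ.
Then v_1 = N · v_2 = (0, 1, 2, 1)ᵀ.

Sanity check: (A − (-1)·I) v_1 = (0, 0, 0, 0)ᵀ = 0. ✓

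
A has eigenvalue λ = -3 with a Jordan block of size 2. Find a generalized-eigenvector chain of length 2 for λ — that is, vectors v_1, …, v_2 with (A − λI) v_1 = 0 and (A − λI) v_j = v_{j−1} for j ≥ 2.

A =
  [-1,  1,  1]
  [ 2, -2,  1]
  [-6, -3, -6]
A Jordan chain for λ = -3 of length 2:
v_1 = (2, 2, -6)ᵀ
v_2 = (1, 0, 0)ᵀ

Let N = A − (-3)·I. We want v_2 with N^2 v_2 = 0 but N^1 v_2 ≠ 0; then v_{j-1} := N · v_j for j = 2, …, 2.

Pick v_2 = (1, 0, 0)ᵀ.
Then v_1 = N · v_2 = (2, 2, -6)ᵀ.

Sanity check: (A − (-3)·I) v_1 = (0, 0, 0)ᵀ = 0. ✓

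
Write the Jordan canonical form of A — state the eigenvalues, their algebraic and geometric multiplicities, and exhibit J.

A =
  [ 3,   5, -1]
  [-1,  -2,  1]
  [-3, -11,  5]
J_3(2)

The characteristic polynomial is
  det(x·I − A) = x^3 - 6*x^2 + 12*x - 8 = (x - 2)^3

Eigenvalues and multiplicities (the geometric multiplicity of λ is n − rank(A − λI), which equals the number of Jordan blocks for λ):
  λ = 2: algebraic multiplicity = 3, geometric multiplicity = 1

Determining the block sizes for each eigenvalue:
  λ = 2: one block (gm = 1), so the single block has size am = 3 → block sizes [3]

Assembling the blocks gives a Jordan form
J =
  [2, 1, 0]
  [0, 2, 1]
  [0, 0, 2]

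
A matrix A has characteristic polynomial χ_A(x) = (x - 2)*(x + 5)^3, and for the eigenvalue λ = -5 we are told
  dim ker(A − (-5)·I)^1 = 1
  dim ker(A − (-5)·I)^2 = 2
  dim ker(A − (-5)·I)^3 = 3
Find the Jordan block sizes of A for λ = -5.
Block sizes for λ = -5: [3]

From the dimensions of kernels of powers, the number of Jordan blocks of size at least j is d_j − d_{j−1} where d_j = dim ker(N^j) (with d_0 = 0). Computing the differences gives [1, 1, 1].
The number of blocks of size exactly k is (#blocks of size ≥ k) − (#blocks of size ≥ k + 1), so the partition is: 1 block(s) of size 3.
In nonincreasing order the block sizes are [3].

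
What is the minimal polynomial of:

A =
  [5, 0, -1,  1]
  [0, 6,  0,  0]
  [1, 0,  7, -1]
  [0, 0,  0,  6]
x^2 - 12*x + 36

The characteristic polynomial is χ_A(x) = (x - 6)^4, so the eigenvalues are known. The minimal polynomial is
  m_A(x) = Π_λ (x − λ)^{k_λ}
where k_λ is the size of the *largest* Jordan block for λ (equivalently, the smallest k with (A − λI)^k v = 0 for every generalised eigenvector v of λ).

  λ = 6: largest Jordan block has size 2, contributing (x − 6)^2

So m_A(x) = (x - 6)^2 = x^2 - 12*x + 36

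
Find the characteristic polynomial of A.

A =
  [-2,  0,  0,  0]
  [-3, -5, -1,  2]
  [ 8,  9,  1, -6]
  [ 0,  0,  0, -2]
x^4 + 8*x^3 + 24*x^2 + 32*x + 16

Expanding det(x·I − A) (e.g. by cofactor expansion or by noting that A is similar to its Jordan form J, which has the same characteristic polynomial as A) gives
  χ_A(x) = x^4 + 8*x^3 + 24*x^2 + 32*x + 16
which factors as (x + 2)^4. The eigenvalues (with algebraic multiplicities) are λ = -2 with multiplicity 4.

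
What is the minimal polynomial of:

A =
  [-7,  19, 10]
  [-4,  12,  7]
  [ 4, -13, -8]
x^3 + 3*x^2 + 3*x + 1

The characteristic polynomial is χ_A(x) = (x + 1)^3, so the eigenvalues are known. The minimal polynomial is
  m_A(x) = Π_λ (x − λ)^{k_λ}
where k_λ is the size of the *largest* Jordan block for λ (equivalently, the smallest k with (A − λI)^k v = 0 for every generalised eigenvector v of λ).

  λ = -1: largest Jordan block has size 3, contributing (x + 1)^3

So m_A(x) = (x + 1)^3 = x^3 + 3*x^2 + 3*x + 1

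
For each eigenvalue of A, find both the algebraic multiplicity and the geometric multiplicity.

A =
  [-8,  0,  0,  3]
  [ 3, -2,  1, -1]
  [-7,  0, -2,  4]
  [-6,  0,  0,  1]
λ = -5: alg = 1, geom = 1; λ = -2: alg = 3, geom = 1

Step 1 — factor the characteristic polynomial to read off the algebraic multiplicities:
  χ_A(x) = (x + 2)^3*(x + 5)

Step 2 — compute geometric multiplicities via the rank-nullity identity g(λ) = n − rank(A − λI):
  rank(A − (-5)·I) = 3, so dim ker(A − (-5)·I) = n − 3 = 1
  rank(A − (-2)·I) = 3, so dim ker(A − (-2)·I) = n − 3 = 1

Summary:
  λ = -5: algebraic multiplicity = 1, geometric multiplicity = 1
  λ = -2: algebraic multiplicity = 3, geometric multiplicity = 1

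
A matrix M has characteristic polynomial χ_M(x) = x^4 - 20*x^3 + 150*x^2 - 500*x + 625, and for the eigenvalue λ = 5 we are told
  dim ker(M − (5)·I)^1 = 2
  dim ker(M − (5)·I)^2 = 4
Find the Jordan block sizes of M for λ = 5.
Block sizes for λ = 5: [2, 2]

From the dimensions of kernels of powers, the number of Jordan blocks of size at least j is d_j − d_{j−1} where d_j = dim ker(N^j) (with d_0 = 0). Computing the differences gives [2, 2].
The number of blocks of size exactly k is (#blocks of size ≥ k) − (#blocks of size ≥ k + 1), so the partition is: 2 block(s) of size 2.
In nonincreasing order the block sizes are [2, 2].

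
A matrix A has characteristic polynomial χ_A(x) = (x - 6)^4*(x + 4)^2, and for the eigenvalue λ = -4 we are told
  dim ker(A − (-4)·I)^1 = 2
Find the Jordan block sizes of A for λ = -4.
Block sizes for λ = -4: [1, 1]

From the dimensions of kernels of powers, the number of Jordan blocks of size at least j is d_j − d_{j−1} where d_j = dim ker(N^j) (with d_0 = 0). Computing the differences gives [2].
The number of blocks of size exactly k is (#blocks of size ≥ k) − (#blocks of size ≥ k + 1), so the partition is: 2 block(s) of size 1.
In nonincreasing order the block sizes are [1, 1].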